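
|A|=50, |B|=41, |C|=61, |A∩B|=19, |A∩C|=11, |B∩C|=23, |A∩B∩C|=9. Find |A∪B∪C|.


|A∪B∪C| = 50+41+61-19-11-23+9 = 108

|A∪B∪C| = 108


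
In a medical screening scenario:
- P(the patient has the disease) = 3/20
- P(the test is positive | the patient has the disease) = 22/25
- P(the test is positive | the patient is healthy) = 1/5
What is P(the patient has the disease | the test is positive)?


Using Bayes' theorem:
P(A|B) = P(B|A)·P(A) / P(B)

P(the test is positive) = 22/25 × 3/20 + 1/5 × 17/20
= 33/250 + 17/100 = 151/500

P(the patient has the disease|the test is positive) = (33/250) / (151/500) = 66/151

P(the patient has the disease|the test is positive) = 66/151 ≈ 43.71%


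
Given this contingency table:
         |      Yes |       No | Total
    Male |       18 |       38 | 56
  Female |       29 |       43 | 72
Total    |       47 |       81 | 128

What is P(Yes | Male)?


P(Yes | Male) = 18/(18+38) = 18/56 = 9/28

P(Yes|Male) = 9/28 ≈ 32.14%


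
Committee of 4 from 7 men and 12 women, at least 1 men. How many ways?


Count by #men:
  1M,3W: C(7,1)×C(12,3)=1540
  2M,2W: C(7,2)×C(12,2)=1386
  3M,1W: C(7,3)×C(12,1)=420
  4M,0W: C(7,4)×C(12,0)=35
Total = 3381

3381


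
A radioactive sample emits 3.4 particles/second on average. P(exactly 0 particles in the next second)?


Poisson(λ=3.4): P(X=0) = e^(-λ)×λ^k/k!
= e^(-3.4) × 3.4^0 / 0!
≈ 0.03337326996 × 1 / 1 ≈ 0.033373

P(X=0) ≈ 0.033373 ≈ 3.34%


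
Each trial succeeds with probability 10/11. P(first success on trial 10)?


Geometric: P(X=10) = (1-p)^(k-1)×p = (1/11)^9×10/11 = 10/25937424601

P(X=10) = 10/25937424601 ≈ 0.00%


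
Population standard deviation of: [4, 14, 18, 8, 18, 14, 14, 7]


Mean = 97/8
  (4-97/8)²=4225/64
  (14-97/8)²=225/64
  (18-97/8)²=2209/64
  (8-97/8)²=1089/64
  (18-97/8)²=2209/64
  (14-97/8)²=225/64
  (14-97/8)²=225/64
  (7-97/8)²=1681/64
Σ(x-μ)² = 1511/8
σ² = (1511/8)/8 = 1511/64

σ = √(1511/64) ≈ 4.8589


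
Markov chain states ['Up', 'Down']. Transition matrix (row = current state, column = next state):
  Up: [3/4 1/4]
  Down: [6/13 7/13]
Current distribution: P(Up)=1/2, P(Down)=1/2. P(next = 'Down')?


P(next=Down) = Σᵢ P(now=i)×P(i→Down)
= 1/2×1/4 + 1/2×7/13
= 1/8 + 7/26 = 41/104

P = 41/104 ≈ 0.3942


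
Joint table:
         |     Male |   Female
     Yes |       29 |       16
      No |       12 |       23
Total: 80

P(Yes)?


P(Yes) = (29+16)/80 = 45/80 = 9/16

P(Yes) = 9/16 ≈ 56.25%


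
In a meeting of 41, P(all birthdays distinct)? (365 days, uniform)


P(all different) = Π(365-i)/365 for i=0..40
= (365/365)×(364/365)×...×(325/365)
= 0.096848

P ≈ 0.0968 ≈ 9.68%


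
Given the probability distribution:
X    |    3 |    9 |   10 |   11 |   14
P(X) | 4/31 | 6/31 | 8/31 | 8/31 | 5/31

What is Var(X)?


E[X] = 304/31
E[X²] = 3270/31
Var(X) = E[X²] - (E[X])² = 3270/31 - 92416/961 = 8954/961

Var(X) = 8954/961 ≈ 9.3174


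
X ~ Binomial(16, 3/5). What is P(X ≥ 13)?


P(X ≥ 13) = Σ P(X=i) for i=13..16
P(X=13) = 1428513408/30517578125
P(X=14) = 459165024/30517578125
P(X=15) = 459165024/152587890625
P(X=16) = 43046721/152587890625
Sum = 1988120781/30517578125

P(X ≥ 13) = 1988120781/30517578125 ≈ 6.51%


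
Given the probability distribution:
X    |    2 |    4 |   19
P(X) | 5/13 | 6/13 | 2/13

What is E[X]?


E[X] = Σ x·P(X=x)
= (2)×(5/13) + (4)×(6/13) + (19)×(2/13)
= 72/13

E[X] = 72/13


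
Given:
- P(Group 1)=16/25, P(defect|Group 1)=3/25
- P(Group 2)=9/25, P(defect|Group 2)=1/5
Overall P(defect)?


P(B) = Σ P(B|Aᵢ)×P(Aᵢ)
  3/25×16/25 = 48/625
  1/5×9/25 = 9/125
Sum = 93/625

P(defect) = 93/625 ≈ 14.88%


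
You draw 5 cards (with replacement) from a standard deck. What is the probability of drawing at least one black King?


P(not a black King) = 50/52 = 25/26
P(none in 5 draws) = (25/26)^5 = 9765625/11881376
P(≥1 black King) = 1 - 9765625/11881376 = 2115751/11881376

P = 2115751/11881376 ≈ 17.81%


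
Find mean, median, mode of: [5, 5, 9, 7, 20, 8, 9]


Sorted: [5, 5, 7, 8, 9, 9, 20]
Mean = 63/7 = 9
Median = 8
Freq: {5: 2, 9: 2, 7: 1, 20: 1, 8: 1}
Mode: [5, 9]

Mean=9, Median=8, Mode=[5, 9]


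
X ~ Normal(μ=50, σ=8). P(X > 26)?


z = (26-50)/8 = -3.0
P(X > 26) = 1 - P(Z ≤ -3.0) = 1 - 0.0013 = 0.9987

P(X > 26) ≈ 0.9987


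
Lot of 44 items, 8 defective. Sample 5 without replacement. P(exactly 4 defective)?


Hypergeometric: C(8,4)×C(36,1)/C(44,5)
= 70×36/1086008 = 45/19393

P(X=4) = 45/19393 ≈ 0.23%


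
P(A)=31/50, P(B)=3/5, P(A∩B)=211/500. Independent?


P(A)×P(B) = 93/250
P(A∩B) = 211/500
Not equal → NOT independent

No, not independent


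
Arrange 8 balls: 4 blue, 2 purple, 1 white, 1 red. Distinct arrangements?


8!/(4!×2!×1!×1!) = 840

840


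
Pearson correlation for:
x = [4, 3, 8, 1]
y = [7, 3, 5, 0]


n=4, Σx=16, Σy=15, Σxy=77, Σx²=90, Σy²=83
r = (4×77 - 16×15)/√((4×90 - 16²)(4×83 - 15²))
= 68/√(104×107) = 68/√11128 ≈ 68/105.4893 ≈ 0.6446

r ≈ 0.6446


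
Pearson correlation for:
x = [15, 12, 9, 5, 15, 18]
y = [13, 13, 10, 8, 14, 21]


n=6, Σx=74, Σy=79, Σxy=1069, Σx²=1024, Σy²=1139
r = (6×1069 - 74×79)/√((6×1024 - 74²)(6×1139 - 79²))
= 568/√(668×593) = 568/√396124 ≈ 568/629.3838 ≈ 0.9025

r ≈ 0.9025


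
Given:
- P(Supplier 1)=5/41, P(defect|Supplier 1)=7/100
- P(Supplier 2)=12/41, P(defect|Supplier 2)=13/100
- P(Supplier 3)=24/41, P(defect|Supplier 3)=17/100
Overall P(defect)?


P(B) = Σ P(B|Aᵢ)×P(Aᵢ)
  7/100×5/41 = 7/820
  13/100×12/41 = 39/1025
  17/100×24/41 = 102/1025
Sum = 599/4100

P(defect) = 599/4100 ≈ 14.61%


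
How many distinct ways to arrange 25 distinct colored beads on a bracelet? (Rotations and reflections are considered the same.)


Free circular arrangements: rotations and reflections both identified.
(n-1)!/2 = 24!/2 = 620448401733239439360000/2 = 310224200866619719680000

310224200866619719680000


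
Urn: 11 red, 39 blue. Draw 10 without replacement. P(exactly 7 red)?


Hypergeometric: C(11,7)×C(39,3)/C(50,10)
= 330×9139/10272278170 = 27417/93384347

P(X=7) = 27417/93384347 ≈ 0.03%


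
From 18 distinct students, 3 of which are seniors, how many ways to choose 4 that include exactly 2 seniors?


Choose 2 of the 3 seniors and 2 of the other 15 students:
C(3,2)×C(15,2) = 3×105 = 315

315


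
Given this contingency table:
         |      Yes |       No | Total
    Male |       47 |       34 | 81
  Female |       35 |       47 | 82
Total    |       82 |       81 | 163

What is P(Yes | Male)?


P(Yes | Male) = 47/(47+34) = 47/81

P(Yes|Male) = 47/81 ≈ 58.02%


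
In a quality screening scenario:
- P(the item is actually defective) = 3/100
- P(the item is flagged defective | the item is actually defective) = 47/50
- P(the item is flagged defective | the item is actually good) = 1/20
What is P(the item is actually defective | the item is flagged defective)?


Using Bayes' theorem:
P(A|B) = P(B|A)·P(A) / P(B)

P(the item is flagged defective) = 47/50 × 3/100 + 1/20 × 97/100
= 141/5000 + 97/2000 = 767/10000

P(the item is actually defective|the item is flagged defective) = (141/5000) / (767/10000) = 282/767

P(the item is actually defective|the item is flagged defective) = 282/767 ≈ 36.77%


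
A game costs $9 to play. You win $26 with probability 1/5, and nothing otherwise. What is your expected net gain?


E[gain] = (26-9)×1/5 + (-9)×4/5
= 17/5 - 36/5 = -19/5

Expected net gain = $-19/5 ≈ $-3.80


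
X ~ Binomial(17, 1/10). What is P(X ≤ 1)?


P(X ≤ 1) = Σ P(X=i) for i=0..1
P(X=0) = 16677181699666569/100000000000000000
P(X=1) = 31501343210481297/100000000000000000
Sum = 24089262455073933/50000000000000000

P(X ≤ 1) = 24089262455073933/50000000000000000 ≈ 48.18%


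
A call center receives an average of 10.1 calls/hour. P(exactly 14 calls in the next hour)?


Poisson(λ=10.1): P(X=14) = e^(-λ)×λ^k/k!
= e^(-10.1) × 10.1^14 / 14!
≈ 4.107955523e-05 × 1.14947421324e+14 / 87178291200 ≈ 0.054165

P(X=14) ≈ 0.054165 ≈ 5.42%


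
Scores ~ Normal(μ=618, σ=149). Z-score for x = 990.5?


z = (x - μ)/σ = (990.5 - 618)/149 = 2.5

z = 2.5


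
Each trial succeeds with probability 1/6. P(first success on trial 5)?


Geometric: P(X=5) = (1-p)^(k-1)×p = (5/6)^4×1/6 = 625/7776

P(X=5) = 625/7776 ≈ 8.04%


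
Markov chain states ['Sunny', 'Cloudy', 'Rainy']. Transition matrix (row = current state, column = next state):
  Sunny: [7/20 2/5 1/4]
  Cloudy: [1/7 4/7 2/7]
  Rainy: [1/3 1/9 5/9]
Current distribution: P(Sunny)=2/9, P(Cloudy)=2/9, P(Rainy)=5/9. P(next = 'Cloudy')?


P(next=Cloudy) = Σᵢ P(now=i)×P(i→Cloudy)
= 2/9×2/5 + 2/9×4/7 + 5/9×1/9
= 4/45 + 8/63 + 5/81 = 787/2835

P = 787/2835 ≈ 0.2776


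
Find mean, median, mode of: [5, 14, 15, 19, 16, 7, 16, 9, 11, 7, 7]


Sorted: [5, 7, 7, 7, 9, 11, 14, 15, 16, 16, 19]
Mean = 126/11
Median = 11
Freq: {5: 1, 14: 1, 15: 1, 19: 1, 16: 2, 7: 3, 9: 1, 11: 1}
Mode: [7]

Mean=126/11, Median=11, Mode=7


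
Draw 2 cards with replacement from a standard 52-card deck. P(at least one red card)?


P(not a red card) = 26/52 = 1/2
P(none in 2 draws) = (1/2)^2 = 1/4
P(≥1 red card) = 1 - 1/4 = 3/4

P = 3/4 ≈ 75.00%


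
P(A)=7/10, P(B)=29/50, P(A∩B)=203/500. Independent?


P(A)×P(B) = 203/500
P(A∩B) = 203/500
Equal ✓ → Independent

Yes, independent


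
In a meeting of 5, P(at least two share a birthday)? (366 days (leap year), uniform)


P(all different) = Π(366-i)/366 for i=0..4
= 0.972938
P(match) = 1 - 0.972938 = 0.027062

P ≈ 0.0271 ≈ 2.71%


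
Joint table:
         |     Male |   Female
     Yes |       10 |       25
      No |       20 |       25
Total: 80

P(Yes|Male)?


P(Yes|Male) = 10/(10+20) = 10/30 = 1/3

P = 1/3 ≈ 33.33%


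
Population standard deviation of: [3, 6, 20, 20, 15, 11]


Mean = 75/6 = 25/2
  (3-25/2)²=361/4
  (6-25/2)²=169/4
  (20-25/2)²=225/4
  (20-25/2)²=225/4
  (15-25/2)²=25/4
  (11-25/2)²=9/4
Σ(x-μ)² = 507/2
σ² = (507/2)/6 = 169/4

σ = √(169/4) ≈ 6.5000


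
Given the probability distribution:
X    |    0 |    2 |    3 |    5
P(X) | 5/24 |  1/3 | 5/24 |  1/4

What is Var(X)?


E[X] = 61/24
E[X²] = 227/24
Var(X) = E[X²] - (E[X])² = 227/24 - 3721/576 = 1727/576

Var(X) = 1727/576 ≈ 2.9983


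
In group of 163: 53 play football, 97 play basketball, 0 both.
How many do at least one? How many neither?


|A∪B| = 53+97-0 = 150
Neither = 163-150 = 13

At least one: 150; Neither: 13


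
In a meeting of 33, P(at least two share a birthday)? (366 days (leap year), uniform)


P(all different) = Π(366-i)/366 for i=0..32
= 0.225976
P(match) = 1 - 0.225976 = 0.774024

P ≈ 0.7740 ≈ 77.40%


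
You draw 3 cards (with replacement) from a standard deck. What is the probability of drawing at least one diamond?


P(not a diamond) = 39/52 = 3/4
P(none in 3 draws) = (3/4)^3 = 27/64
P(≥1 diamond) = 1 - 27/64 = 37/64

P = 37/64 ≈ 57.81%


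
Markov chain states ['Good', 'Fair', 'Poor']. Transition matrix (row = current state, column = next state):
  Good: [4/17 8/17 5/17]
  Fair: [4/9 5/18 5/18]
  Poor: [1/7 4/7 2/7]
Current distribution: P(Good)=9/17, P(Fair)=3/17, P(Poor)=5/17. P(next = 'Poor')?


P(next=Poor) = Σᵢ P(now=i)×P(i→Poor)
= 9/17×5/17 + 3/17×5/18 + 5/17×2/7
= 45/289 + 5/102 + 10/119 = 3505/12138

P = 3505/12138 ≈ 0.2888


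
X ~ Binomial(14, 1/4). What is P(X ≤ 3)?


P(X ≤ 3) = Σ P(X=i) for i=0..3
P(X=0) = 4782969/268435456
P(X=1) = 11160261/134217728
P(X=2) = 48361131/268435456
P(X=3) = 16120377/67108864
Sum = 69973065/134217728

P(X ≤ 3) = 69973065/134217728 ≈ 52.13%


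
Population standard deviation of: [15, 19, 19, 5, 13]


Mean = 71/5
  (15-71/5)²=16/25
  (19-71/5)²=576/25
  (19-71/5)²=576/25
  (5-71/5)²=2116/25
  (13-71/5)²=36/25
Σ(x-μ)² = 664/5
σ² = (664/5)/5 = 664/25

σ = √(664/25) ≈ 5.1536


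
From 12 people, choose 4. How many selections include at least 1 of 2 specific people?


Complement: C(12,4) - C(10,4) = 495 - 210 = 285

285


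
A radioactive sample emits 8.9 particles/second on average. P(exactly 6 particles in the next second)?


Poisson(λ=8.9): P(X=6) = e^(-λ)×λ^k/k!
= e^(-8.9) × 8.9^6 / 6!
≈ 0.0001363889265 × 496981.290961 / 720 ≈ 0.094143

P(X=6) ≈ 0.094143 ≈ 9.41%


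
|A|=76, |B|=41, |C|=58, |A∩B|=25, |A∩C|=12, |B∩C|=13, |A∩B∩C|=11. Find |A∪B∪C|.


|A∪B∪C| = 76+41+58-25-12-13+11 = 136

|A∪B∪C| = 136


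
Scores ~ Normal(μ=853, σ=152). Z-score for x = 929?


z = (x - μ)/σ = (929 - 853)/152 = 0.5

z = 0.5


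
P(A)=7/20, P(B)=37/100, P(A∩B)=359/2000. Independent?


P(A)×P(B) = 259/2000
P(A∩B) = 359/2000
Not equal → NOT independent

No, not independent


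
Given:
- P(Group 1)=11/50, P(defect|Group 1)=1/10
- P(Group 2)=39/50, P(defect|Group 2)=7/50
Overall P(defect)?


P(B) = Σ P(B|Aᵢ)×P(Aᵢ)
  1/10×11/50 = 11/500
  7/50×39/50 = 273/2500
Sum = 82/625

P(defect) = 82/625 ≈ 13.12%


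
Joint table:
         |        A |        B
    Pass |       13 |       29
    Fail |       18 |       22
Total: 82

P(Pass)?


P(Pass) = (13+29)/82 = 42/82 = 21/41

P(Pass) = 21/41 ≈ 51.22%


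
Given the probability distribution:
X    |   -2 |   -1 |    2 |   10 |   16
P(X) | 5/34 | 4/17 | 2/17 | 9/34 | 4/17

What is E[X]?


E[X] = Σ x·P(X=x)
= (-2)×(5/34) + (-1)×(4/17) + (2)×(2/17) + (10)×(9/34) + (16)×(4/17)
= 104/17

E[X] = 104/17


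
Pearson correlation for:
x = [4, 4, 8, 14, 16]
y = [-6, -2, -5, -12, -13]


n=5, Σx=46, Σy=-38, Σxy=-448, Σx²=548, Σy²=378
r = (5×(-448) - 46×(-38))/√((5×548 - 46²)(5×378 - (-38)²))
= -492/√(624×446) = -492/√278304 ≈ -492/527.5453 ≈ -0.9326

r ≈ -0.9326


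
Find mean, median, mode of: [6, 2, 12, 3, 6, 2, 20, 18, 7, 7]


Sorted: [2, 2, 3, 6, 6, 7, 7, 12, 18, 20]
Mean = 83/10
Median = 13/2
Freq: {6: 2, 2: 2, 12: 1, 3: 1, 20: 1, 18: 1, 7: 2}
Mode: [2, 6, 7]

Mean=83/10, Median=13/2, Mode=[2, 6, 7]


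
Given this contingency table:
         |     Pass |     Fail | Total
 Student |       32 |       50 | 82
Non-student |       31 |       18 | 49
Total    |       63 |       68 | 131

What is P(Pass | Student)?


P(Pass | Student) = 32/(32+50) = 32/82 = 16/41

P(Pass|Student) = 16/41 ≈ 39.02%


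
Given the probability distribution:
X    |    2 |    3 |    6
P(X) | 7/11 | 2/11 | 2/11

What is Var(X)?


E[X] = 32/11
E[X²] = 118/11
Var(X) = E[X²] - (E[X])² = 118/11 - 1024/121 = 274/121

Var(X) = 274/121 ≈ 2.2645


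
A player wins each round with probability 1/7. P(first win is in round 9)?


Geometric: P(X=9) = (1-p)^(k-1)×p = (6/7)^8×1/7 = 1679616/40353607

P(X=9) = 1679616/40353607 ≈ 4.16%


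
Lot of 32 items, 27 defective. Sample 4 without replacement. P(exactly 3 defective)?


Hypergeometric: C(27,3)×C(5,1)/C(32,4)
= 2925×5/35960 = 2925/7192

P(X=3) = 2925/7192 ≈ 40.67%


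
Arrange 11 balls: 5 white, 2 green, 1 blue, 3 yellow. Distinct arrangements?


11!/(5!×2!×1!×3!) = 27720

27720


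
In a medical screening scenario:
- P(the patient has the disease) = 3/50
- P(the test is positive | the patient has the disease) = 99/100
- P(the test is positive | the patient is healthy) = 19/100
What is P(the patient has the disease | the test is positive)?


Using Bayes' theorem:
P(A|B) = P(B|A)·P(A) / P(B)

P(the test is positive) = 99/100 × 3/50 + 19/100 × 47/50
= 297/5000 + 893/5000 = 119/500

P(the patient has the disease|the test is positive) = (297/5000) / (119/500) = 297/1190

P(the patient has the disease|the test is positive) = 297/1190 ≈ 24.96%


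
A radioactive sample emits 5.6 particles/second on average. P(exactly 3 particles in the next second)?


Poisson(λ=5.6): P(X=3) = e^(-λ)×λ^k/k!
= e^(-5.6) × 5.6^3 / 3!
≈ 0.003697863716 × 175.616 / 6 ≈ 0.108234

P(X=3) ≈ 0.108234 ≈ 10.82%


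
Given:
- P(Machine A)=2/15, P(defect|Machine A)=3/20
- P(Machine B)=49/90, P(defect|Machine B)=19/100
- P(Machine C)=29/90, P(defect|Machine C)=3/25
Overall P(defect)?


P(B) = Σ P(B|Aᵢ)×P(Aᵢ)
  3/20×2/15 = 1/50
  19/100×49/90 = 931/9000
  3/25×29/90 = 29/750
Sum = 1459/9000

P(defect) = 1459/9000 ≈ 16.21%


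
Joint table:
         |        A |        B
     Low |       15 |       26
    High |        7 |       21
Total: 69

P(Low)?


P(Low) = (15+26)/69 = 41/69

P(Low) = 41/69 ≈ 59.42%


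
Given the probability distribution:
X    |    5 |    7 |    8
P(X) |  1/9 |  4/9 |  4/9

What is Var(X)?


E[X] = 65/9
E[X²] = 53
Var(X) = E[X²] - (E[X])² = 53 - 4225/81 = 68/81

Var(X) = 68/81 ≈ 0.8395


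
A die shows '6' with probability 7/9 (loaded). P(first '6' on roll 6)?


Geometric: P(X=6) = (1-p)^(k-1)×p = (2/9)^5×7/9 = 224/531441

P(X=6) = 224/531441 ≈ 0.04%


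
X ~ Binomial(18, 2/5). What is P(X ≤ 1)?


P(X ≤ 1) = Σ P(X=i) for i=0..1
P(X=0) = 387420489/3814697265625
P(X=1) = 4649045868/3814697265625
Sum = 5036466357/3814697265625

P(X ≤ 1) = 5036466357/3814697265625 ≈ 0.13%


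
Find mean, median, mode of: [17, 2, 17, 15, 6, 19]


Sorted: [2, 6, 15, 17, 17, 19]
Mean = 76/6 = 38/3
Median = 16
Freq: {17: 2, 2: 1, 15: 1, 6: 1, 19: 1}
Mode: [17]

Mean=38/3, Median=16, Mode=17


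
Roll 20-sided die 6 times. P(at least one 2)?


P(no 2)^6 = (19/20)^6 = 47045881/64000000
P(≥1) = 1 - 47045881/64000000 = 16954119/64000000

P = 16954119/64000000 ≈ 26.49%


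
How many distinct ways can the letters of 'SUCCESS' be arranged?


Letters: 7, freq: {'S': 3, 'U': 1, 'C': 2, 'E': 1}
7!/(3!×1!×2!×1!) = 5040/12 = 420

420


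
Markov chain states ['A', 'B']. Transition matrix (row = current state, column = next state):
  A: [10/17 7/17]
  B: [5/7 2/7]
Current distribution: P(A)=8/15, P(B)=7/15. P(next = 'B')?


P(next=B) = Σᵢ P(now=i)×P(i→B)
= 8/15×7/17 + 7/15×2/7
= 56/255 + 2/15 = 6/17

P = 6/17 ≈ 0.3529


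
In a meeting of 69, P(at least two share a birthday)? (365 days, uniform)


P(all different) = Π(365-i)/365 for i=0..68
= 0.001036
P(match) = 1 - 0.001036 = 0.998964

P ≈ 0.9990 ≈ 99.90%


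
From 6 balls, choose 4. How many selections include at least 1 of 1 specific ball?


Complement: C(6,4) - C(5,4) = 15 - 5 = 10

10


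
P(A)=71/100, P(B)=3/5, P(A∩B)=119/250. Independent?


P(A)×P(B) = 213/500
P(A∩B) = 119/250
Not equal → NOT independent

No, not independent


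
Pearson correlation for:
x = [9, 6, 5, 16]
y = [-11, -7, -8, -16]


n=4, Σx=36, Σy=-42, Σxy=-437, Σx²=398, Σy²=490
r = (4×(-437) - 36×(-42))/√((4×398 - 36²)(4×490 - (-42)²))
= -236/√(296×196) = -236/√58016 ≈ -236/240.8651 ≈ -0.9798

r ≈ -0.9798


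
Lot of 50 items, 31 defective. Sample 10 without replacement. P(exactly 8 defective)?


Hypergeometric: C(31,8)×C(19,2)/C(50,10)
= 7888725×171/10272278170 = 269794395/2054455634

P(X=8) = 269794395/2054455634 ≈ 13.13%


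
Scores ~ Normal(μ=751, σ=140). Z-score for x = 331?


z = (x - μ)/σ = (331 - 751)/140 = -3.0

z = -3.0


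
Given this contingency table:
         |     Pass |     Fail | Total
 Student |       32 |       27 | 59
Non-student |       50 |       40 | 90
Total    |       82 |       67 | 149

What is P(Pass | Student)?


P(Pass | Student) = 32/(32+27) = 32/59

P(Pass|Student) = 32/59 ≈ 54.24%


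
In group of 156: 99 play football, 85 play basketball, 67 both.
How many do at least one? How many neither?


|A∪B| = 99+85-67 = 117
Neither = 156-117 = 39

At least one: 117; Neither: 39


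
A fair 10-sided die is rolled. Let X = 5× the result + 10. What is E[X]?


E[die] = (1+10)/2 = 11/2
E[X] = 5×11/2 + 10 = 75/2

E[X] = 75/2


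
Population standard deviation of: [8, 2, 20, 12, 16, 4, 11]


Mean = 73/7
  (8-73/7)²=289/49
  (2-73/7)²=3481/49
  (20-73/7)²=4489/49
  (12-73/7)²=121/49
  (16-73/7)²=1521/49
  (4-73/7)²=2025/49
  (11-73/7)²=16/49
Σ(x-μ)² = 1706/7
σ² = (1706/7)/7 = 1706/49

σ = √(1706/49) ≈ 5.9005


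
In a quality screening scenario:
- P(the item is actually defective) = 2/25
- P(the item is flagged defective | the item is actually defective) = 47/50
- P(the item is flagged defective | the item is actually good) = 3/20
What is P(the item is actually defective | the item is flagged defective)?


Using Bayes' theorem:
P(A|B) = P(B|A)·P(A) / P(B)

P(the item is flagged defective) = 47/50 × 2/25 + 3/20 × 23/25
= 47/625 + 69/500 = 533/2500

P(the item is actually defective|the item is flagged defective) = (47/625) / (533/2500) = 188/533

P(the item is actually defective|the item is flagged defective) = 188/533 ≈ 35.27%


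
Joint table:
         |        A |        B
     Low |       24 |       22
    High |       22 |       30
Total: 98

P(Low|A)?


P(Low|A) = 24/(24+22) = 24/46 = 12/23

P = 12/23 ≈ 52.17%


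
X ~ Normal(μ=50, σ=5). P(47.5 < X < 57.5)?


z₁=(47.5-50)/5=-0.5, z₂=(57.5-50)/5=1.5
P = Φ(1.5) - Φ(-0.5) = 0.933193 - 0.308538 = 0.624655 ≈ 0.6247

P(47.5 < X < 57.5) ≈ 0.6247


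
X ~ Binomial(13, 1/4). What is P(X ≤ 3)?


P(X ≤ 3) = Σ P(X=i) for i=0..3
P(X=0) = 1594323/67108864
P(X=1) = 6908733/67108864
P(X=2) = 6908733/33554432
P(X=3) = 8444007/33554432
Sum = 4901067/8388608

P(X ≤ 3) = 4901067/8388608 ≈ 58.43%


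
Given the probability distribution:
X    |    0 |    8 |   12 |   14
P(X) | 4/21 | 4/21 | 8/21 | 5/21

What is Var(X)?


E[X] = 66/7
E[X²] = 796/7
Var(X) = E[X²] - (E[X])² = 796/7 - 4356/49 = 1216/49

Var(X) = 1216/49 ≈ 24.8163


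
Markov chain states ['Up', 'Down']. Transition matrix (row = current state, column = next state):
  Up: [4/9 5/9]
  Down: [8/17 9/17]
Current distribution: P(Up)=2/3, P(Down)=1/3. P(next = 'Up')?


P(next=Up) = Σᵢ P(now=i)×P(i→Up)
= 2/3×4/9 + 1/3×8/17
= 8/27 + 8/51 = 208/459

P = 208/459 ≈ 0.4532


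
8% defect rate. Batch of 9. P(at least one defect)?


P(all good) = (23/25)^9 = 1801152661463/3814697265625
P(≥1 defect) = 2013544604162/3814697265625

P = 2013544604162/3814697265625 ≈ 52.78%


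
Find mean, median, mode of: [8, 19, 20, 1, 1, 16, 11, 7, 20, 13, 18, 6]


Sorted: [1, 1, 6, 7, 8, 11, 13, 16, 18, 19, 20, 20]
Mean = 140/12 = 35/3
Median = 12
Freq: {8: 1, 19: 1, 20: 2, 1: 2, 16: 1, 11: 1, 7: 1, 13: 1, 18: 1, 6: 1}
Mode: [1, 20]

Mean=35/3, Median=12, Mode=[1, 20]


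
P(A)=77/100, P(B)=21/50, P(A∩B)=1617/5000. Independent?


P(A)×P(B) = 1617/5000
P(A∩B) = 1617/5000
Equal ✓ → Independent

Yes, independent


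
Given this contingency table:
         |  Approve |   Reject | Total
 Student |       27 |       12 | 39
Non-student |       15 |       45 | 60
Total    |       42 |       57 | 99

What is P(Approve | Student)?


P(Approve | Student) = 27/(27+12) = 27/39 = 9/13

P(Approve|Student) = 9/13 ≈ 69.23%


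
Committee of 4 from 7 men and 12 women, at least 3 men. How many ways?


Count by #men:
  3M,1W: C(7,3)×C(12,1)=420
  4M,0W: C(7,4)×C(12,0)=35
Total = 455

455


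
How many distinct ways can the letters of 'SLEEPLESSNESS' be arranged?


Letters: 13, freq: {'S': 5, 'L': 2, 'E': 4, 'P': 1, 'N': 1}
13!/(5!×2!×4!×1!×1!) = 6227020800/5760 = 1081080

1081080


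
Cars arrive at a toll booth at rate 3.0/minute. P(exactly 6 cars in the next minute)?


Poisson(λ=3.0): P(X=6) = e^(-λ)×λ^k/k!
= e^(-3.0) × 3.0^6 / 6!
≈ 0.04978706837 × 729 / 720 ≈ 0.050409

P(X=6) ≈ 0.050409 ≈ 5.04%


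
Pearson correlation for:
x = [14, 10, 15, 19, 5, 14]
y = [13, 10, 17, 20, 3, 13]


n=6, Σx=77, Σy=76, Σxy=1114, Σx²=1103, Σy²=1136
r = (6×1114 - 77×76)/√((6×1103 - 77²)(6×1136 - 76²))
= 832/√(689×1040) = 832/√716560 ≈ 832/846.4987 ≈ 0.9829

r ≈ 0.9829


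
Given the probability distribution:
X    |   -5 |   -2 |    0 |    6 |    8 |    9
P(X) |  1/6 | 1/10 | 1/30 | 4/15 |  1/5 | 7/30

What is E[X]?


E[X] = Σ x·P(X=x)
= (-5)×(1/6) + (-2)×(1/10) + (0)×(1/30) + (6)×(4/15) + (8)×(1/5) + (9)×(7/30)
= 64/15

E[X] = 64/15


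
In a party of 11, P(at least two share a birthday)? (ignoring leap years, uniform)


P(all different) = Π(365-i)/365 for i=0..10
= 0.858859
P(match) = 1 - 0.858859 = 0.141141

P ≈ 0.1411 ≈ 14.11%


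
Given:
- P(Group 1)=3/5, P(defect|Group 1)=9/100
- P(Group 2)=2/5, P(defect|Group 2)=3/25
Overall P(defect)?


P(B) = Σ P(B|Aᵢ)×P(Aᵢ)
  9/100×3/5 = 27/500
  3/25×2/5 = 6/125
Sum = 51/500

P(defect) = 51/500 ≈ 10.20%


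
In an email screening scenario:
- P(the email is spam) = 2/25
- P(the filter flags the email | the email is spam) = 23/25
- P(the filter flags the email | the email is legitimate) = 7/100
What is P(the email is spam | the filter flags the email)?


Using Bayes' theorem:
P(A|B) = P(B|A)·P(A) / P(B)

P(the filter flags the email) = 23/25 × 2/25 + 7/100 × 23/25
= 46/625 + 161/2500 = 69/500

P(the email is spam|the filter flags the email) = (46/625) / (69/500) = 8/15

P(the email is spam|the filter flags the email) = 8/15 ≈ 53.33%


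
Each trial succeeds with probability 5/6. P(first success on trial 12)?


Geometric: P(X=12) = (1-p)^(k-1)×p = (1/6)^11×5/6 = 5/2176782336

P(X=12) = 5/2176782336 ≈ 0.00%


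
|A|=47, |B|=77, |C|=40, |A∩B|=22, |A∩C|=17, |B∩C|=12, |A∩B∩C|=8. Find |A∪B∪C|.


|A∪B∪C| = 47+77+40-22-17-12+8 = 121

|A∪B∪C| = 121


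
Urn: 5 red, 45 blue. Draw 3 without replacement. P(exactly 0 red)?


Hypergeometric: C(5,0)×C(45,3)/C(50,3)
= 1×14190/19600 = 1419/1960

P(X=0) = 1419/1960 ≈ 72.40%


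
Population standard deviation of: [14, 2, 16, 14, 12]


Mean = 58/5
  (14-58/5)²=144/25
  (2-58/5)²=2304/25
  (16-58/5)²=484/25
  (14-58/5)²=144/25
  (12-58/5)²=4/25
Σ(x-μ)² = 616/5
σ² = (616/5)/5 = 616/25

σ = √(616/25) ≈ 4.9639


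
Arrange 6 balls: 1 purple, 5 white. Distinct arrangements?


6!/(1!×5!) = 6

6


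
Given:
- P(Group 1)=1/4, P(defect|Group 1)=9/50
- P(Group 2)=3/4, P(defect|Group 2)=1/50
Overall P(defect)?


P(B) = Σ P(B|Aᵢ)×P(Aᵢ)
  9/50×1/4 = 9/200
  1/50×3/4 = 3/200
Sum = 3/50

P(defect) = 3/50 ≈ 6.00%


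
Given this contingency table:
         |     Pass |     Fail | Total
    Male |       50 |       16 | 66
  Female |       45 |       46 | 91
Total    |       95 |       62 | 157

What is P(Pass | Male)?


P(Pass | Male) = 50/(50+16) = 50/66 = 25/33

P(Pass|Male) = 25/33 ≈ 75.76%


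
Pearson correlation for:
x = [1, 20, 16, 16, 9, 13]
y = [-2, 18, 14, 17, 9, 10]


n=6, Σx=75, Σy=66, Σxy=1065, Σx²=1163, Σy²=994
r = (6×1065 - 75×66)/√((6×1163 - 75²)(6×994 - 66²))
= 1440/√(1353×1608) = 1440/√2175624 ≈ 1440/1474.9997 ≈ 0.9763

r ≈ 0.9763


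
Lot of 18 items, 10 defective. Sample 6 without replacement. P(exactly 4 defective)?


Hypergeometric: C(10,4)×C(8,2)/C(18,6)
= 210×28/18564 = 70/221

P(X=4) = 70/221 ≈ 31.67%


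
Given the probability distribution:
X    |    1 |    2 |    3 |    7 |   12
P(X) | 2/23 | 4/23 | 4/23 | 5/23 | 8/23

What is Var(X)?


E[X] = 153/23
E[X²] = 1451/23
Var(X) = E[X²] - (E[X])² = 1451/23 - 23409/529 = 9964/529

Var(X) = 9964/529 ≈ 18.8355


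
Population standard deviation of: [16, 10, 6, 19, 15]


Mean = 66/5
  (16-66/5)²=196/25
  (10-66/5)²=256/25
  (6-66/5)²=1296/25
  (19-66/5)²=841/25
  (15-66/5)²=81/25
Σ(x-μ)² = 534/5
σ² = (534/5)/5 = 534/25

σ = √(534/25) ≈ 4.6217


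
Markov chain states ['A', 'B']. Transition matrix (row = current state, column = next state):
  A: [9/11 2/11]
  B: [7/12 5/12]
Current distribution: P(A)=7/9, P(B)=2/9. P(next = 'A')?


P(next=A) = Σᵢ P(now=i)×P(i→A)
= 7/9×9/11 + 2/9×7/12
= 7/11 + 7/54 = 455/594

P = 455/594 ≈ 0.7660


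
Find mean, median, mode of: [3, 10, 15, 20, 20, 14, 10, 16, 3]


Sorted: [3, 3, 10, 10, 14, 15, 16, 20, 20]
Mean = 111/9 = 37/3
Median = 14
Freq: {3: 2, 10: 2, 15: 1, 20: 2, 14: 1, 16: 1}
Mode: [3, 10, 20]

Mean=37/3, Median=14, Mode=[3, 10, 20]


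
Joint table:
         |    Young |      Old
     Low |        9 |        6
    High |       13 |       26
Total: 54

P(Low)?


P(Low) = (9+6)/54 = 15/54 = 5/18

P(Low) = 5/18 ≈ 27.78%


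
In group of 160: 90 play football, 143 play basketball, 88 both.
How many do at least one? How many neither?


|A∪B| = 90+143-88 = 145
Neither = 160-145 = 15

At least one: 145; Neither: 15


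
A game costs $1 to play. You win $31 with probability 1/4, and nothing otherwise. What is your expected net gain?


E[gain] = (31-1)×1/4 + (-1)×3/4
= 15/2 - 3/4 = 27/4

Expected net gain = $27/4 ≈ $6.75


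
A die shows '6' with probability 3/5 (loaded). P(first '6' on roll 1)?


Geometric: P(X=1) = (1-p)^(k-1)×p = (2/5)^0×3/5 = 3/5

P(X=1) = 3/5 ≈ 60.00%


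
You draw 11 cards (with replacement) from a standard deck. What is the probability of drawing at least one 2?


P(not a 2) = 48/52 = 12/13
P(none in 11 draws) = (12/13)^11 = 743008370688/1792160394037
P(≥1 2) = 1 - 743008370688/1792160394037 = 1049152023349/1792160394037

P = 1049152023349/1792160394037 ≈ 58.54%


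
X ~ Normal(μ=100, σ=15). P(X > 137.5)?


z = (137.5-100)/15 = 2.5
P(X > 137.5) = 1 - P(Z ≤ 2.5) = 1 - 0.9938 = 0.0062

P(X > 137.5) ≈ 0.0062


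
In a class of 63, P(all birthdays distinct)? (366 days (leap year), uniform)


P(all different) = Π(366-i)/366 for i=0..62
= (366/366)×(365/366)×...×(304/366)
= 0.003452

P ≈ 0.0035 ≈ 0.35%


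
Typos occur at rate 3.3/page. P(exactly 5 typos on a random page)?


Poisson(λ=3.3): P(X=5) = e^(-λ)×λ^k/k!
= e^(-3.3) × 3.3^5 / 5!
≈ 0.0368831674 × 391.35393 / 120 ≈ 0.120286

P(X=5) ≈ 0.120286 ≈ 12.03%


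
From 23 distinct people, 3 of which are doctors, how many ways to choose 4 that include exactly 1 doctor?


Choose 1 of the 3 doctors and 3 of the other 20 people:
C(3,1)×C(20,3) = 3×1140 = 3420

3420


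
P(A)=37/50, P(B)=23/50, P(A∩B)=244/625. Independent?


P(A)×P(B) = 851/2500
P(A∩B) = 244/625
Not equal → NOT independent

No, not independent


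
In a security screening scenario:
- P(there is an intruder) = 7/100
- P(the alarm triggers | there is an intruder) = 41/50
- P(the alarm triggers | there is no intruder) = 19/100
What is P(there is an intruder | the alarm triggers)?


Using Bayes' theorem:
P(A|B) = P(B|A)·P(A) / P(B)

P(the alarm triggers) = 41/50 × 7/100 + 19/100 × 93/100
= 287/5000 + 1767/10000 = 2341/10000

P(there is an intruder|the alarm triggers) = (287/5000) / (2341/10000) = 574/2341

P(there is an intruder|the alarm triggers) = 574/2341 ≈ 24.52%


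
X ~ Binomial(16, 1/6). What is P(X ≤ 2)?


P(X ≤ 2) = Σ P(X=i) for i=0..2
P(X=0) = 152587890625/2821109907456
P(X=1) = 30517578125/176319369216
P(X=2) = 30517578125/117546246144
Sum = 152587890625/313456656384

P(X ≤ 2) = 152587890625/313456656384 ≈ 48.68%


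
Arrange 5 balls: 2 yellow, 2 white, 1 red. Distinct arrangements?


5!/(2!×2!×1!) = 30

30


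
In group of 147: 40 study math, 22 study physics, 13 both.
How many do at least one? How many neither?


|A∪B| = 40+22-13 = 49
Neither = 147-49 = 98

At least one: 49; Neither: 98


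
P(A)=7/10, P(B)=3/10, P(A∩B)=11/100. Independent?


P(A)×P(B) = 21/100
P(A∩B) = 11/100
Not equal → NOT independent

No, not independent


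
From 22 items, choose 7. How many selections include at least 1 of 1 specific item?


Complement: C(22,7) - C(21,7) = 170544 - 116280 = 54264

54264


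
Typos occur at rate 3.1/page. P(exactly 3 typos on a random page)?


Poisson(λ=3.1): P(X=3) = e^(-λ)×λ^k/k!
= e^(-3.1) × 3.1^3 / 3!
≈ 0.04504920239 × 29.791 / 6 ≈ 0.223677

P(X=3) ≈ 0.223677 ≈ 22.37%


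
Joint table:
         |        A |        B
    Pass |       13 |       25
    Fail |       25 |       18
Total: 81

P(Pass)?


P(Pass) = (13+25)/81 = 38/81

P(Pass) = 38/81 ≈ 46.91%


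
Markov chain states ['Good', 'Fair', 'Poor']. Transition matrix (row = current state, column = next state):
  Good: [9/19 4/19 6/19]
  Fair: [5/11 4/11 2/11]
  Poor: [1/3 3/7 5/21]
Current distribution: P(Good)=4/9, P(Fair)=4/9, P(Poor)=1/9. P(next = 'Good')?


P(next=Good) = Σᵢ P(now=i)×P(i→Good)
= 4/9×9/19 + 4/9×5/11 + 1/9×1/3
= 4/19 + 20/99 + 1/27 = 2537/5643

P = 2537/5643 ≈ 0.4496


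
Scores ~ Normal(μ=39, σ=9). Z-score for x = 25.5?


z = (x - μ)/σ = (25.5 - 39)/9 = -1.5

z = -1.5


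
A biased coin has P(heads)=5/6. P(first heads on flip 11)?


Geometric: P(X=11) = (1-p)^(k-1)×p = (1/6)^10×5/6 = 5/362797056

P(X=11) = 5/362797056 ≈ 0.00%


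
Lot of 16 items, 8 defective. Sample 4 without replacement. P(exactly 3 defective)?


Hypergeometric: C(8,3)×C(8,1)/C(16,4)
= 56×8/1820 = 16/65

P(X=3) = 16/65 ≈ 24.62%


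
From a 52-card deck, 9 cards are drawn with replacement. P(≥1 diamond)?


P(not a diamond) = 39/52 = 3/4
P(none in 9 draws) = (3/4)^9 = 19683/262144
P(≥1 diamond) = 1 - 19683/262144 = 242461/262144

P = 242461/262144 ≈ 92.49%


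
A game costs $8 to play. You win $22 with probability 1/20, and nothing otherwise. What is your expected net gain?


E[gain] = (22-8)×1/20 + (-8)×19/20
= 7/10 - 38/5 = -69/10

Expected net gain = $-69/10 ≈ $-6.90


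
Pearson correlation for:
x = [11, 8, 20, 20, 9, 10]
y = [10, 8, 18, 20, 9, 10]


n=6, Σx=78, Σy=75, Σxy=1115, Σx²=1166, Σy²=1069
r = (6×1115 - 78×75)/√((6×1166 - 78²)(6×1069 - 75²))
= 840/√(912×789) = 840/√719568 ≈ 840/848.2735 ≈ 0.9902

r ≈ 0.9902


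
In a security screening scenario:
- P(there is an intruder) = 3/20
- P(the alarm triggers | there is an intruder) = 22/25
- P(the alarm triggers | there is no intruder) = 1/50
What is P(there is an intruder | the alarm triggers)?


Using Bayes' theorem:
P(A|B) = P(B|A)·P(A) / P(B)

P(the alarm triggers) = 22/25 × 3/20 + 1/50 × 17/20
= 33/250 + 17/1000 = 149/1000

P(there is an intruder|the alarm triggers) = (33/250) / (149/1000) = 132/149

P(there is an intruder|the alarm triggers) = 132/149 ≈ 88.59%


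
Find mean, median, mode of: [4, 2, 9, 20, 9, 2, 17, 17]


Sorted: [2, 2, 4, 9, 9, 17, 17, 20]
Mean = 80/8 = 10
Median = 9
Freq: {4: 1, 2: 2, 9: 2, 20: 1, 17: 2}
Mode: [2, 9, 17]

Mean=10, Median=9, Mode=[2, 9, 17]


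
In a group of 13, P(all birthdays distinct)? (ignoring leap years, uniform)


P(all different) = Π(365-i)/365 for i=0..12
= (365/365)×(364/365)×...×(353/365)
= 0.805590

P ≈ 0.8056 ≈ 80.56%


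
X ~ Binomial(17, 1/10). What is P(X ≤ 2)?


P(X ≤ 2) = Σ P(X=i) for i=0..2
P(X=0) = 16677181699666569/100000000000000000
P(X=1) = 31501343210481297/100000000000000000
P(X=2) = 3500149245609033/12500000000000000
Sum = 7617971887502013/10000000000000000

P(X ≤ 2) = 7617971887502013/10000000000000000 ≈ 76.18%


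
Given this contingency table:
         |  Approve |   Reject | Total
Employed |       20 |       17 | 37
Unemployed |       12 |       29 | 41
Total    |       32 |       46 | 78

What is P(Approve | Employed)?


P(Approve | Employed) = 20/(20+17) = 20/37

P(Approve|Employed) = 20/37 ≈ 54.05%


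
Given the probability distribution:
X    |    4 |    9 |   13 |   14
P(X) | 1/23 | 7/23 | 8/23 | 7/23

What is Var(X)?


E[X] = 269/23
E[X²] = 3307/23
Var(X) = E[X²] - (E[X])² = 3307/23 - 72361/529 = 3700/529

Var(X) = 3700/529 ≈ 6.9943


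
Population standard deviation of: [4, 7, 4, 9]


Mean = 24/4 = 6
  (4-6)²=4
  (7-6)²=1
  (4-6)²=4
  (9-6)²=9
Σ(x-μ)² = 18
σ² = 18/4 = 9/2

σ = √(9/2) ≈ 2.1213


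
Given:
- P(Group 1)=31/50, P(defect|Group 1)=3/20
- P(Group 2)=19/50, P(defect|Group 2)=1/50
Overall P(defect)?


P(B) = Σ P(B|Aᵢ)×P(Aᵢ)
  3/20×31/50 = 93/1000
  1/50×19/50 = 19/2500
Sum = 503/5000

P(defect) = 503/5000 ≈ 10.06%


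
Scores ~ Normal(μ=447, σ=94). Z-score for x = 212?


z = (x - μ)/σ = (212 - 447)/94 = -2.5

z = -2.5


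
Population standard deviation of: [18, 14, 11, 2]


Mean = 45/4
  (18-45/4)²=729/16
  (14-45/4)²=121/16
  (11-45/4)²=1/16
  (2-45/4)²=1369/16
Σ(x-μ)² = 555/4
σ² = (555/4)/4 = 555/16

σ = √(555/16) ≈ 5.8896


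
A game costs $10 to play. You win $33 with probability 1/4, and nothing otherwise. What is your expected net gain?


E[gain] = (33-10)×1/4 + (-10)×3/4
= 23/4 - 15/2 = -7/4

Expected net gain = $-7/4 ≈ $-1.75


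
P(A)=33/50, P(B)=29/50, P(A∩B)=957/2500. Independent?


P(A)×P(B) = 957/2500
P(A∩B) = 957/2500
Equal ✓ → Independent

Yes, independent


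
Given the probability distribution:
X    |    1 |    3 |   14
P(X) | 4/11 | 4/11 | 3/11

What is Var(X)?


E[X] = 58/11
E[X²] = 628/11
Var(X) = E[X²] - (E[X])² = 628/11 - 3364/121 = 3544/121

Var(X) = 3544/121 ≈ 29.2893


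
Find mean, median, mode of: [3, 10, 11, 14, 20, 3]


Sorted: [3, 3, 10, 11, 14, 20]
Mean = 61/6
Median = 21/2
Freq: {3: 2, 10: 1, 11: 1, 14: 1, 20: 1}
Mode: [3]

Mean=61/6, Median=21/2, Mode=3


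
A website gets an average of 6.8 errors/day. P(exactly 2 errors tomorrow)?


Poisson(λ=6.8): P(X=2) = e^(-λ)×λ^k/k!
= e^(-6.8) × 6.8^2 / 2!
≈ 0.001113775148 × 46.24 / 2 ≈ 0.025750

P(X=2) ≈ 0.025750 ≈ 2.58%


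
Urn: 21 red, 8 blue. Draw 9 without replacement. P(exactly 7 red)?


Hypergeometric: C(21,7)×C(8,2)/C(29,9)
= 116280×28/10015005 = 31008/95381

P(X=7) = 31008/95381 ≈ 32.51%


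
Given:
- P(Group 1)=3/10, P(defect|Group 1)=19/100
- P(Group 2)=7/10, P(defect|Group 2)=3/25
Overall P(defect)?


P(B) = Σ P(B|Aᵢ)×P(Aᵢ)
  19/100×3/10 = 57/1000
  3/25×7/10 = 21/250
Sum = 141/1000

P(defect) = 141/1000 ≈ 14.10%


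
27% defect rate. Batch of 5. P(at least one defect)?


P(all good) = (73/100)^5 = 2073071593/10000000000
P(≥1 defect) = 7926928407/10000000000

P = 7926928407/10000000000 ≈ 79.27%


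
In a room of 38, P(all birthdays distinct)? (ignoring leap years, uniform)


P(all different) = Π(365-i)/365 for i=0..37
= (365/365)×(364/365)×...×(328/365)
= 0.135932

P ≈ 0.1359 ≈ 13.59%


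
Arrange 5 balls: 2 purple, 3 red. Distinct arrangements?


5!/(2!×3!) = 10

10


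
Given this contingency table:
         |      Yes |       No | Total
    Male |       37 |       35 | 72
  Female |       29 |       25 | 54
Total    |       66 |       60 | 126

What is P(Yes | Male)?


P(Yes | Male) = 37/(37+35) = 37/72

P(Yes|Male) = 37/72 ≈ 51.39%


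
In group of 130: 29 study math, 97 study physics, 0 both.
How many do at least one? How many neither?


|A∪B| = 29+97-0 = 126
Neither = 130-126 = 4

At least one: 126; Neither: 4


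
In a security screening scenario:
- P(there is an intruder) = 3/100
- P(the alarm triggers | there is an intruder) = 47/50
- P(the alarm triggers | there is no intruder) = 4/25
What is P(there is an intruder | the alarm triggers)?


Using Bayes' theorem:
P(A|B) = P(B|A)·P(A) / P(B)

P(the alarm triggers) = 47/50 × 3/100 + 4/25 × 97/100
= 141/5000 + 97/625 = 917/5000

P(there is an intruder|the alarm triggers) = (141/5000) / (917/5000) = 141/917

P(there is an intruder|the alarm triggers) = 141/917 ≈ 15.38%


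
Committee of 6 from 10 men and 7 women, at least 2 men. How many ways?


Count by #men:
  2M,4W: C(10,2)×C(7,4)=1575
  3M,3W: C(10,3)×C(7,3)=4200
  4M,2W: C(10,4)×C(7,2)=4410
  5M,1W: C(10,5)×C(7,1)=1764
  6M,0W: C(10,6)×C(7,0)=210
Total = 12159

12159


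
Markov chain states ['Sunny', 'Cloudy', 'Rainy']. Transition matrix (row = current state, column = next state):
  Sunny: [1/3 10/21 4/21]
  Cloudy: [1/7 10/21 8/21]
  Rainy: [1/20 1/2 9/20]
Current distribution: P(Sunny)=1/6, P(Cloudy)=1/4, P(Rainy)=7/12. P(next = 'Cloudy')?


P(next=Cloudy) = Σᵢ P(now=i)×P(i→Cloudy)
= 1/6×10/21 + 1/4×10/21 + 7/12×1/2
= 5/63 + 5/42 + 7/24 = 247/504

P = 247/504 ≈ 0.4901
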